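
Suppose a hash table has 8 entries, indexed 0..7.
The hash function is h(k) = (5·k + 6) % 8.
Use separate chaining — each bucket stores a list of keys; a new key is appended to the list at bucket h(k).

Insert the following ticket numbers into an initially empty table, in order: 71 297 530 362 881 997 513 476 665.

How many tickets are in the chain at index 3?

4

Insert 71: h=1, bucket 1 empty → new chain.
Insert 297: h=3, bucket 3 empty → new chain.
Insert 530: h=0, bucket 0 empty → new chain.
Insert 362: h=0, bucket 0 nonempty → append to chain.
Insert 881: h=3, bucket 3 nonempty → append to chain.
Insert 997: h=7, bucket 7 empty → new chain.
Insert 513: h=3, bucket 3 nonempty → append to chain.
Insert 476: h=2, bucket 2 empty → new chain.
Insert 665: h=3, bucket 3 nonempty → append to chain.
Final buckets:
0: 530 -> 362
1: 71
2: 476
3: 297 -> 881 -> 513 -> 665
4: _
5: _
6: _
7: 997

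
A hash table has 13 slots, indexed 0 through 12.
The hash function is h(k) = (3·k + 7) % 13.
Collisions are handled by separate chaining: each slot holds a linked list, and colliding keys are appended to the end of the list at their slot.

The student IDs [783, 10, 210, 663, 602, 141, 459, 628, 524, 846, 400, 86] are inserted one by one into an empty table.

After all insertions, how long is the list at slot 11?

783 -> bucket 3
10 -> bucket 11
210 -> bucket 0
663 -> bucket 7
602 -> bucket 6
141 -> bucket 1
459 -> bucket 6 (collision)
628 -> bucket 6 (collision)
524 -> bucket 6 (collision)
846 -> bucket 10
400 -> bucket 11 (collision)
86 -> bucket 5
Final buckets:
0: 210
1: 141
2: .
3: 783
4: .
5: 86
6: 602 -> 459 -> 628 -> 524
7: 663
8: .
9: .
10: 846
11: 10 -> 400
12: .

2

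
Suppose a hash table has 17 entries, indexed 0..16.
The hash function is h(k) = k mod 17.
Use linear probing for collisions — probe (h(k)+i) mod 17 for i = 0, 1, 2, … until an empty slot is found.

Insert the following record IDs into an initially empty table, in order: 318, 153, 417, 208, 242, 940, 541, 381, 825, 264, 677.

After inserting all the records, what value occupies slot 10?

825

Insert 318: h=12, slot 12 empty => index 12.
Insert 153: h=0, slot 0 empty => index 0.
Insert 417: h=9, slot 9 empty => index 9.
Insert 208: h=4, slot 4 empty => index 4.
Insert 242: h=4, slot 4 occupied => index 5.
Insert 940: h=5, slot 5 occupied => index 6.
Insert 541: h=14, slot 14 empty => index 14.
Insert 381: h=7, slot 7 empty => index 7.
Insert 825: h=9, slot 9 occupied => index 10.
Insert 264: h=9, slots 9,10 occupied => index 11.
Insert 677: h=14, slot 14 occupied => index 15.
Table: [153, _, _, _, 208, 242, 940, 381, _, 417, 825, 264, 318, _, 541, 677, _]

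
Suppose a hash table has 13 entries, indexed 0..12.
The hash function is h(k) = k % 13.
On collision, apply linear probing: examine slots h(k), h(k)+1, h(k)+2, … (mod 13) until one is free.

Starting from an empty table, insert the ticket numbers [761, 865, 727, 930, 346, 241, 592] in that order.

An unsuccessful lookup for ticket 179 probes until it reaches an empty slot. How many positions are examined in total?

761: h=7 => slot 7
865: h=7, probe 7,8 => slot 8
727: h=12 => slot 12
930: h=7, probe 7,8,9 => slot 9
346: h=8, probe 8,9,10 => slot 10
241: h=7, probe 7,8,9,10,11 => slot 11
592: h=7, probe 7,8,9,10,11,12,0 => slot 0
Table: [592, -, -, -, -, -, -, 761, 865, 930, 346, 241, 727]
Lookup 179: h=10, probe 10,11,12,0,1 → slot 1 empty, not found.

5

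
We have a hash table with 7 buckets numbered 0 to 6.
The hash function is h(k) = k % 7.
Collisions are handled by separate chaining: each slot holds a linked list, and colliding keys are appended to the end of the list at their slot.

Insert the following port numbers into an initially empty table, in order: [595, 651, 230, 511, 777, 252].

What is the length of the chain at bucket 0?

5

Insert 595: h=0, bucket 0 empty → new chain.
Insert 651: h=0, bucket 0 nonempty → append to chain.
Insert 230: h=6, bucket 6 empty → new chain.
Insert 511: h=0, bucket 0 nonempty → append to chain.
Insert 777: h=0, bucket 0 nonempty → append to chain.
Insert 252: h=0, bucket 0 nonempty → append to chain.
Final buckets:
0: 595 -> 651 -> 511 -> 777 -> 252
1: .
2: .
3: .
4: .
5: .
6: 230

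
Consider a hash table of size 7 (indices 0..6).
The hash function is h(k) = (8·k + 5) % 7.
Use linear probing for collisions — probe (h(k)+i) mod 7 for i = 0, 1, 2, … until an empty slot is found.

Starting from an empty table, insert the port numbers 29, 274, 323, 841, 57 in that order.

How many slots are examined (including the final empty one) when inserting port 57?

5

29: h=6 → slot 6
274: h=6, probe 6,0 → slot 0
323: h=6, probe 6,0,1 → slot 1
841: h=6, probe 6,0,1,2 → slot 2
57: h=6, probe 6,0,1,2,3 → slot 3
Table: [274, 323, 841, 57, ∅, ∅, 29]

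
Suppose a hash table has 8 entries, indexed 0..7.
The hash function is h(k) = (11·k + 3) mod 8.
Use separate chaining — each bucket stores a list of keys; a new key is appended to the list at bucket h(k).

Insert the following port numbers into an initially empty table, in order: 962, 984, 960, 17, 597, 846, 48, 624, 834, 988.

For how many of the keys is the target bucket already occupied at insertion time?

4

Insert 962: h=1, bucket 1 empty -> new chain.
Insert 984: h=3, bucket 3 empty -> new chain.
Insert 960: h=3, bucket 3 nonempty -> append to chain.
Insert 17: h=6, bucket 6 empty -> new chain.
Insert 597: h=2, bucket 2 empty -> new chain.
Insert 846: h=5, bucket 5 empty -> new chain.
Insert 48: h=3, bucket 3 nonempty -> append to chain.
Insert 624: h=3, bucket 3 nonempty -> append to chain.
Insert 834: h=1, bucket 1 nonempty -> append to chain.
Insert 988: h=7, bucket 7 empty -> new chain.
Final buckets:
0: —
1: 962 -> 834
2: 597
3: 984 -> 960 -> 48 -> 624
4: —
5: 846
6: 17
7: 988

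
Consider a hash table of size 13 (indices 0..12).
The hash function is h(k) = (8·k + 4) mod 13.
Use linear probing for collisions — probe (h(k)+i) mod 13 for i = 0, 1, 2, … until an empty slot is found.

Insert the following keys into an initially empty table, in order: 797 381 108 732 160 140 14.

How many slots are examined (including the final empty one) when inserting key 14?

797 hashes to 10; slot 10 is free => place at 10.
381 hashes to 10; 10 taken => place at 11.
108 hashes to 10; 10,11 taken => place at 12.
732 hashes to 10; 10,11,12 taken => place at 0.
160 hashes to 10; 10,11,12,0 taken => place at 1.
140 hashes to 6; slot 6 is free => place at 6.
14 hashes to 12; 12,0,1 taken => place at 2.
Table: [732, 160, 14, —, —, —, 140, —, —, —, 797, 381, 108]

4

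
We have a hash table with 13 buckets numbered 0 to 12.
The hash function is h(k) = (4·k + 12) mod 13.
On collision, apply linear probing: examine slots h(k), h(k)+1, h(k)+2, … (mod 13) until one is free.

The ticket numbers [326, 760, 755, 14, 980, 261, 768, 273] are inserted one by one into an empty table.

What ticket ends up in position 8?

768

Insert 326: h=3, slot 3 empty → index 3.
Insert 760: h=10, slot 10 empty → index 10.
Insert 755: h=3, slot 3 occupied → index 4.
Insert 14: h=3, slots 3,4 occupied → index 5.
Insert 980: h=6, slot 6 empty → index 6.
Insert 261: h=3, slots 3,4,5,6 occupied → index 7.
Insert 768: h=3, slots 3,4,5,6,7 occupied → index 8.
Insert 273: h=12, slot 12 empty → index 12.
Table: [_, _, _, 326, 755, 14, 980, 261, 768, _, 760, _, 273]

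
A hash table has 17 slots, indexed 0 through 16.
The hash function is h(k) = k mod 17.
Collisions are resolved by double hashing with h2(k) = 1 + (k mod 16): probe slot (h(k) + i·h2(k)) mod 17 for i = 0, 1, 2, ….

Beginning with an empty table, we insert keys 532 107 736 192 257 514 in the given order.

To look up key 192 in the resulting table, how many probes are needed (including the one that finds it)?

Insert 532: h=5, slot 5 empty -> index 5.
Insert 107: h=5, h2=12, slot 5 occupied -> index 0.
Insert 736: h=5, h2=1, slot 5 occupied -> index 6.
Insert 192: h=5, h2=1, slots 5,6 occupied -> index 7.
Insert 257: h=2, slot 2 empty -> index 2.
Insert 514: h=4, slot 4 empty -> index 4.
Table: [107, —, 257, —, 514, 532, 736, 192, —, —, —, —, —, —, —, —, —]
Lookup 192: h=5, h2=1, probe 5,6,7 → found at 7.

3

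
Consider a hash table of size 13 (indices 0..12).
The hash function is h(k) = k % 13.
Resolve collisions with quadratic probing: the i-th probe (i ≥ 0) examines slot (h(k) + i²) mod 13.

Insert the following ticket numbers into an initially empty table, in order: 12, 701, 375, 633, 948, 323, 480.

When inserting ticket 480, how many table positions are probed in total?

4

Insert 12: h=12, slot 12 empty => index 12.
Insert 701: h=12, slot 12 occupied => index 0.
Insert 375: h=11, slot 11 empty => index 11.
Insert 633: h=9, slot 9 empty => index 9.
Insert 948: h=12, slots 12,0 occupied => index 3.
Insert 323: h=11, slots 11,12 occupied => index 2.
Insert 480: h=12, slots 12,0,3 occupied => index 8.
Table: [701, _, 323, 948, _, _, _, _, 480, 633, _, 375, 12]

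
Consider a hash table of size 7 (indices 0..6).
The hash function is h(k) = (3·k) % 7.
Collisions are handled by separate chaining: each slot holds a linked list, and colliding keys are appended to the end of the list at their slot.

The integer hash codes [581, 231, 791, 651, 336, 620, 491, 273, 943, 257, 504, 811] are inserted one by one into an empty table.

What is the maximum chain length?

7

581 → bucket 0
231 → bucket 0 (collision)
791 → bucket 0 (collision)
651 → bucket 0 (collision)
336 → bucket 0 (collision)
620 → bucket 5
491 → bucket 3
273 → bucket 0 (collision)
943 → bucket 1
257 → bucket 1 (collision)
504 → bucket 0 (collision)
811 → bucket 4
Final buckets:
0: 581 -> 231 -> 791 -> 651 -> 336 -> 273 -> 504
1: 943 -> 257
2: ∅
3: 491
4: 811
5: 620
6: ∅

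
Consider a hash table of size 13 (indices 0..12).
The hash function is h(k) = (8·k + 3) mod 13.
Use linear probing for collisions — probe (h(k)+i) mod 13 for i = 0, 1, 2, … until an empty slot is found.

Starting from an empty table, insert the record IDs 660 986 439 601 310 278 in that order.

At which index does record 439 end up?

6

660 hashes to 5; slot 5 is free => place at 5.
986 hashes to 0; slot 0 is free => place at 0.
439 hashes to 5; 5 taken => place at 6.
601 hashes to 1; slot 1 is free => place at 1.
310 hashes to 0; 0,1 taken => place at 2.
278 hashes to 4; slot 4 is free => place at 4.
Table: [986, 601, 310, ∅, 278, 660, 439, ∅, ∅, ∅, ∅, ∅, ∅]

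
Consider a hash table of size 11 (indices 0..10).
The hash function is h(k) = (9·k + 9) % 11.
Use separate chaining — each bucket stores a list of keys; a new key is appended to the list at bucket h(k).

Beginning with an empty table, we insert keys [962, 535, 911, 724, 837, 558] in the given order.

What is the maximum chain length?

2

962 -> bucket 10
535 -> bucket 6
911 -> bucket 2
724 -> bucket 2 (collision)
837 -> bucket 7
558 -> bucket 4
Final buckets:
0: —
1: —
2: 911 -> 724
3: —
4: 558
5: —
6: 535
7: 837
8: —
9: —
10: 962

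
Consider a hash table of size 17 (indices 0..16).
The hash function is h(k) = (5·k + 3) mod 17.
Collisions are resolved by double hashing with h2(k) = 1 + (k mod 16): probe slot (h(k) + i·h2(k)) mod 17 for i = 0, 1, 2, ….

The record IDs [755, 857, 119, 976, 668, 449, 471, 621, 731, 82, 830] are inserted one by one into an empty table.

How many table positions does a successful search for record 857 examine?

755: h=4 => slot 4
857: h=4, h2=10, probe 4,14 => slot 14
119: h=3 => slot 3
976: h=4, h2=1, probe 4,5 => slot 5
668: h=11 => slot 11
449: h=4, h2=2, probe 4,6 => slot 6
471: h=12 => slot 12
621: h=14, h2=14, probe 14,11,8 => slot 8
731: h=3, h2=12, probe 3,15 => slot 15
82: h=5, h2=3, probe 5,8,11,14,0 => slot 0
830: h=5, h2=15, probe 5,3,1 => slot 1
Table: [82, 830, _, 119, 755, 976, 449, _, 621, _, _, 668, 471, _, 857, 731, _]
Lookup 857: h=4, h2=10, probe 4,14 → found at 14.

2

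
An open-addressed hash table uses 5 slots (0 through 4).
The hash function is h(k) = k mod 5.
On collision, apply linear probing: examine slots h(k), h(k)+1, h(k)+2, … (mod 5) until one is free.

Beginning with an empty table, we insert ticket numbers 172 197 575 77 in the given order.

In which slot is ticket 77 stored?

4

172 hashes to 2; slot 2 is free → place at 2.
197 hashes to 2; 2 taken → place at 3.
575 hashes to 0; slot 0 is free → place at 0.
77 hashes to 2; 2,3 taken → place at 4.
Table: [575, —, 172, 197, 77]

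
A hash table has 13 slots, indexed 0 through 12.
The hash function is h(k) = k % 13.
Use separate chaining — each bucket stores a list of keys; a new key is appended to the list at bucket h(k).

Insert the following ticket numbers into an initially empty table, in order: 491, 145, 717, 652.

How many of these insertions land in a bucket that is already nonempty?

491 -> bucket 10
145 -> bucket 2
717 -> bucket 2 (collision)
652 -> bucket 2 (collision)
Final buckets:
0: _
1: _
2: 145 -> 717 -> 652
3: _
4: _
5: _
6: _
7: _
8: _
9: _
10: 491
11: _
12: _

2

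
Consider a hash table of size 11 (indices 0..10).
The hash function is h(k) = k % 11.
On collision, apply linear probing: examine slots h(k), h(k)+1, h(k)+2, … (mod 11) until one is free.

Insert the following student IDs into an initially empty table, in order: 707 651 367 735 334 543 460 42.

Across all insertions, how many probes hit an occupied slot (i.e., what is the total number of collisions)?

Insert 707: h=3, slot 3 empty -> index 3.
Insert 651: h=2, slot 2 empty -> index 2.
Insert 367: h=4, slot 4 empty -> index 4.
Insert 735: h=9, slot 9 empty -> index 9.
Insert 334: h=4, slot 4 occupied -> index 5.
Insert 543: h=4, slots 4,5 occupied -> index 6.
Insert 460: h=9, slot 9 occupied -> index 10.
Insert 42: h=9, slots 9,10 occupied -> index 0.
Table: [42, —, 651, 707, 367, 334, 543, —, —, 735, 460]

6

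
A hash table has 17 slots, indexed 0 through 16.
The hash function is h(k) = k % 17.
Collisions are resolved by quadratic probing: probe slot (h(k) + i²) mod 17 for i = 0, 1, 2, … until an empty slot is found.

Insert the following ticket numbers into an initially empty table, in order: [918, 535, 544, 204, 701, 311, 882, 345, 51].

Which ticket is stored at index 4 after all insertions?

918: h=0 => slot 0
535: h=8 => slot 8
544: h=0, probe 0,1 => slot 1
204: h=0, probe 0,1,4 => slot 4
701: h=4, probe 4,5 => slot 5
311: h=5, probe 5,6 => slot 6
882: h=15 => slot 15
345: h=5, probe 5,6,9 => slot 9
51: h=0, probe 0,1,4,9,16 => slot 16
Table: [918, 544, —, —, 204, 701, 311, —, 535, 345, —, —, —, —, —, 882, 51]

204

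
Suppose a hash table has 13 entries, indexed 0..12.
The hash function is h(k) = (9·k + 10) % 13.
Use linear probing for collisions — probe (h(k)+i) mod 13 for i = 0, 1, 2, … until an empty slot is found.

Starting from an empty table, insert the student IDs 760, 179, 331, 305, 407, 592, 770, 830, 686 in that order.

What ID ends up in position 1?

305

Insert 760: h=12, slot 12 empty → index 12.
Insert 179: h=9, slot 9 empty → index 9.
Insert 331: h=12, slot 12 occupied → index 0.
Insert 305: h=12, slots 12,0 occupied → index 1.
Insert 407: h=7, slot 7 empty → index 7.
Insert 592: h=8, slot 8 empty → index 8.
Insert 770: h=11, slot 11 empty → index 11.
Insert 830: h=5, slot 5 empty → index 5.
Insert 686: h=9, slot 9 occupied → index 10.
Table: [331, 305, ., ., ., 830, ., 407, 592, 179, 686, 770, 760]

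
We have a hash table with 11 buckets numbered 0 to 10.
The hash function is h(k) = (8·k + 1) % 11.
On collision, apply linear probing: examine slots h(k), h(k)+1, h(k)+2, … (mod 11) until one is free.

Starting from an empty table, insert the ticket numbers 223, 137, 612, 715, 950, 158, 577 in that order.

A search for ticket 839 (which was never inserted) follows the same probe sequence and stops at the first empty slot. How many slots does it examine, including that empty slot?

Insert 223: h=3, slot 3 empty -> index 3.
Insert 137: h=8, slot 8 empty -> index 8.
Insert 612: h=2, slot 2 empty -> index 2.
Insert 715: h=1, slot 1 empty -> index 1.
Insert 950: h=0, slot 0 empty -> index 0.
Insert 158: h=0, slots 0,1,2,3 occupied -> index 4.
Insert 577: h=8, slot 8 occupied -> index 9.
Table: [950, 715, 612, 223, 158, _, _, _, 137, 577, _]
Lookup 839: h=3, probe 3,4,5 → slot 5 empty, not found.

3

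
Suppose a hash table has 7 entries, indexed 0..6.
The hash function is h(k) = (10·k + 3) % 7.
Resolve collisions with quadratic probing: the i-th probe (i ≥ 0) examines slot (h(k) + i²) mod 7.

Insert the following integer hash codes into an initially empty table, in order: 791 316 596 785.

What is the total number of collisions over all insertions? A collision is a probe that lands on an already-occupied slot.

4

791 hashes to 3; slot 3 is free -> place at 3.
316 hashes to 6; slot 6 is free -> place at 6.
596 hashes to 6; 6 taken -> place at 0.
785 hashes to 6; 6,0,3 taken -> place at 1.
Table: [596, 785, ∅, 791, ∅, ∅, 316]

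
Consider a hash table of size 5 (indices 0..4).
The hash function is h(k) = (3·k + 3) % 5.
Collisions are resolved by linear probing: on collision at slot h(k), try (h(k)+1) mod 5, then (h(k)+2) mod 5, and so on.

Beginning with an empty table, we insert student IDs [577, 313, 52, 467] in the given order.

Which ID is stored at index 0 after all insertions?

577: h=4 -> slot 4
313: h=2 -> slot 2
52: h=4, probe 4,0 -> slot 0
467: h=4, probe 4,0,1 -> slot 1
Table: [52, 467, 313, -, 577]

52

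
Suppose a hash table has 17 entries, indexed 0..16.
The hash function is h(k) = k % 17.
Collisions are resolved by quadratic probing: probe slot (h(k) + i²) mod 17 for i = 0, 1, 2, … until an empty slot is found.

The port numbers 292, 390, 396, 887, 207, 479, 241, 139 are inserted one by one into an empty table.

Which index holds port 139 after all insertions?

292 hashes to 3; slot 3 is free → place at 3.
390 hashes to 16; slot 16 is free → place at 16.
396 hashes to 5; slot 5 is free → place at 5.
887 hashes to 3; 3 taken → place at 4.
207 hashes to 3; 3,4 taken → place at 7.
479 hashes to 3; 3,4,7 taken → place at 12.
241 hashes to 3; 3,4,7,12 taken → place at 2.
139 hashes to 3; 3,4,7,12,2 taken → place at 11.
Table: [—, —, 241, 292, 887, 396, —, 207, —, —, —, 139, 479, —, —, —, 390]

11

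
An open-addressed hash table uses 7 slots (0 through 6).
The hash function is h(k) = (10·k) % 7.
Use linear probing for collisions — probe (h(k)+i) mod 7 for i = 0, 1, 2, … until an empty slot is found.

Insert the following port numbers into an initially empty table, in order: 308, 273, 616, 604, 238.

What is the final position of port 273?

308 hashes to 0; slot 0 is free -> place at 0.
273 hashes to 0; 0 taken -> place at 1.
616 hashes to 0; 0,1 taken -> place at 2.
604 hashes to 6; slot 6 is free -> place at 6.
238 hashes to 0; 0,1,2 taken -> place at 3.
Table: [308, 273, 616, 238, —, —, 604]

1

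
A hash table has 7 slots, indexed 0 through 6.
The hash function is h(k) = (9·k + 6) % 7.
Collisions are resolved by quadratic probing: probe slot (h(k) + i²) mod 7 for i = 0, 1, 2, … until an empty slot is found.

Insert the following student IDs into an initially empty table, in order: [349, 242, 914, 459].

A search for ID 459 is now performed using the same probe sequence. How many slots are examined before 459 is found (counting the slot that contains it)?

4

349 hashes to 4; slot 4 is free → place at 4.
242 hashes to 0; slot 0 is free → place at 0.
914 hashes to 0; 0 taken → place at 1.
459 hashes to 0; 0,1,4 taken → place at 2.
Table: [242, 914, 459, _, 349, _, _]
Lookup 459: h=0, probe 0,1,4,2 → found at 2.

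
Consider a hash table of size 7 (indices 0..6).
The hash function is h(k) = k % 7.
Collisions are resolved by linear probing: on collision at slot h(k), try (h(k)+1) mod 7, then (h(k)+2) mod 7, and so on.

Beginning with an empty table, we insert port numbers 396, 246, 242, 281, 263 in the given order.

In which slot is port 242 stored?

5

396 hashes to 4; slot 4 is free -> place at 4.
246 hashes to 1; slot 1 is free -> place at 1.
242 hashes to 4; 4 taken -> place at 5.
281 hashes to 1; 1 taken -> place at 2.
263 hashes to 4; 4,5 taken -> place at 6.
Table: [—, 246, 281, —, 396, 242, 263]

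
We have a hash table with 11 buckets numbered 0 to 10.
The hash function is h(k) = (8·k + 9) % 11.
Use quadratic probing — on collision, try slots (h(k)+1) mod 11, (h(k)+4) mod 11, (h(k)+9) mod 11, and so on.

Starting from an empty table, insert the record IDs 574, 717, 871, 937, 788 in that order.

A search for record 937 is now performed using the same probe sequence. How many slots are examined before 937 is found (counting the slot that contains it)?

4

Insert 574: h=3, slot 3 empty => index 3.
Insert 717: h=3, slot 3 occupied => index 4.
Insert 871: h=3, slots 3,4 occupied => index 7.
Insert 937: h=3, slots 3,4,7 occupied => index 1.
Insert 788: h=10, slot 10 empty => index 10.
Table: [-, 937, -, 574, 717, -, -, 871, -, -, 788]
Lookup 937: h=3, probe 3,4,7,1 → found at 1.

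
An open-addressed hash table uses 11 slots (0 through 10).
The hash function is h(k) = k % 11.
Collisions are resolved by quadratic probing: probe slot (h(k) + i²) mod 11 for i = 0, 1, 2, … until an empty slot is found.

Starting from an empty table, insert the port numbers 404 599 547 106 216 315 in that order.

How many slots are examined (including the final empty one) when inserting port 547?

2

404: h=8 → slot 8
599: h=5 → slot 5
547: h=8, probe 8,9 → slot 9
106: h=7 → slot 7
216: h=7, probe 7,8,0 → slot 0
315: h=7, probe 7,8,0,5,1 → slot 1
Table: [216, 315, -, -, -, 599, -, 106, 404, 547, -]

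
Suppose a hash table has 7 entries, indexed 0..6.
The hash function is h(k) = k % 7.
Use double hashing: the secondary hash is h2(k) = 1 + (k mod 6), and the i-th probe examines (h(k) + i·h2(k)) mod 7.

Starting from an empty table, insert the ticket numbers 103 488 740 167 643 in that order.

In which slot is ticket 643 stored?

3

103: h=5 -> slot 5
488: h=5, h2=3, probe 5,1 -> slot 1
740: h=5, h2=3, probe 5,1,4 -> slot 4
167: h=6 -> slot 6
643: h=6, h2=2, probe 6,1,3 -> slot 3
Table: [∅, 488, ∅, 643, 740, 103, 167]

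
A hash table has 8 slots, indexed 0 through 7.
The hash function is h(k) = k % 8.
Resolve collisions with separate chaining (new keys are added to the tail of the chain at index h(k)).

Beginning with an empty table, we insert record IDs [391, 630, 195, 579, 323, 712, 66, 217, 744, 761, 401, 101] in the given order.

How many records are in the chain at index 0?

391 -> bucket 7
630 -> bucket 6
195 -> bucket 3
579 -> bucket 3 (collision)
323 -> bucket 3 (collision)
712 -> bucket 0
66 -> bucket 2
217 -> bucket 1
744 -> bucket 0 (collision)
761 -> bucket 1 (collision)
401 -> bucket 1 (collision)
101 -> bucket 5
Final buckets:
0: 712 -> 744
1: 217 -> 761 -> 401
2: 66
3: 195 -> 579 -> 323
4: —
5: 101
6: 630
7: 391

2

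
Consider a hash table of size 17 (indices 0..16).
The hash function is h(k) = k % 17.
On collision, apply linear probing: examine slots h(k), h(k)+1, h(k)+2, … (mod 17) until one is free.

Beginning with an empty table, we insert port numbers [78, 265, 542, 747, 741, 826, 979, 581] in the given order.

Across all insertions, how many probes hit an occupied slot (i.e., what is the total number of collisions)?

Insert 78: h=10, slot 10 empty → index 10.
Insert 265: h=10, slot 10 occupied → index 11.
Insert 542: h=15, slot 15 empty → index 15.
Insert 747: h=16, slot 16 empty → index 16.
Insert 741: h=10, slots 10,11 occupied → index 12.
Insert 826: h=10, slots 10,11,12 occupied → index 13.
Insert 979: h=10, slots 10,11,12,13 occupied → index 14.
Insert 581: h=3, slot 3 empty → index 3.
Table: [., ., ., 581, ., ., ., ., ., ., 78, 265, 741, 826, 979, 542, 747]

10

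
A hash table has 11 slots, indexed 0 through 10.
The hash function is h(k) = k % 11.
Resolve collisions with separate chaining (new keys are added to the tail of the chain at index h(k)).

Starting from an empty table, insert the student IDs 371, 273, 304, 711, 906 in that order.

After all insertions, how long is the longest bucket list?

371 → bucket 8
273 → bucket 9
304 → bucket 7
711 → bucket 7 (collision)
906 → bucket 4
Final buckets:
0: .
1: .
2: .
3: .
4: 906
5: .
6: .
7: 304 -> 711
8: 371
9: 273
10: .

2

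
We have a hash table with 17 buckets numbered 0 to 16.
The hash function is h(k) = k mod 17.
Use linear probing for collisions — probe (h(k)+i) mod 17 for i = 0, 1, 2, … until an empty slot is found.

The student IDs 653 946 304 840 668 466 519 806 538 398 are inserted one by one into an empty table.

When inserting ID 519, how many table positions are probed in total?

653: h=7 → slot 7
946: h=11 → slot 11
304: h=15 → slot 15
840: h=7, probe 7,8 → slot 8
668: h=5 → slot 5
466: h=7, probe 7,8,9 → slot 9
519: h=9, probe 9,10 → slot 10
806: h=7, probe 7,8,9,10,11,12 → slot 12
538: h=11, probe 11,12,13 → slot 13
398: h=7, probe 7,8,9,10,11,12,13,14 → slot 14
Table: [-, -, -, -, -, 668, -, 653, 840, 466, 519, 946, 806, 538, 398, 304, -]

2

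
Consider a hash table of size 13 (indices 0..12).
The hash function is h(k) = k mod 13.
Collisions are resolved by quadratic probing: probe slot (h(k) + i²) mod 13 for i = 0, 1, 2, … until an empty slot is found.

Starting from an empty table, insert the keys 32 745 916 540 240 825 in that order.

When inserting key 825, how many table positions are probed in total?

32 hashes to 6; slot 6 is free => place at 6.
745 hashes to 4; slot 4 is free => place at 4.
916 hashes to 6; 6 taken => place at 7.
540 hashes to 7; 7 taken => place at 8.
240 hashes to 6; 6,7 taken => place at 10.
825 hashes to 6; 6,7,10 taken => place at 2.
Table: [-, -, 825, -, 745, -, 32, 916, 540, -, 240, -, -]

4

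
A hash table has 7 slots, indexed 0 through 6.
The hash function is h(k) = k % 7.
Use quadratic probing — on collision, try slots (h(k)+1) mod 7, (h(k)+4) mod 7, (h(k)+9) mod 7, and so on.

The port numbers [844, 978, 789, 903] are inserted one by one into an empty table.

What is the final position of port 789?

6

844: h=4 -> slot 4
978: h=5 -> slot 5
789: h=5, probe 5,6 -> slot 6
903: h=0 -> slot 0
Table: [903, ∅, ∅, ∅, 844, 978, 789]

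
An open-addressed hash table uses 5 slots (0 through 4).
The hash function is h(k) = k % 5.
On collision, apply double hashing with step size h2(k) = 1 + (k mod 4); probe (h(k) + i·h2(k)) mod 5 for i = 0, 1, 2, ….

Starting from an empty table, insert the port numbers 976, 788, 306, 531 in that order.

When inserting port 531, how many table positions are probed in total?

Insert 976: h=1, slot 1 empty -> index 1.
Insert 788: h=3, slot 3 empty -> index 3.
Insert 306: h=1, h2=3, slot 1 occupied -> index 4.
Insert 531: h=1, h2=4, slot 1 occupied -> index 0.
Table: [531, 976, -, 788, 306]

2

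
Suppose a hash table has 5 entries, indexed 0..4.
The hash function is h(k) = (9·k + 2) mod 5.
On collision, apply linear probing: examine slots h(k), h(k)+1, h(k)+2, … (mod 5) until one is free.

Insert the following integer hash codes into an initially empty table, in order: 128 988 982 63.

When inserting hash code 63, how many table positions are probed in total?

Insert 128: h=4, slot 4 empty → index 4.
Insert 988: h=4, slot 4 occupied → index 0.
Insert 982: h=0, slot 0 occupied → index 1.
Insert 63: h=4, slots 4,0,1 occupied → index 2.
Table: [988, 982, 63, ., 128]

4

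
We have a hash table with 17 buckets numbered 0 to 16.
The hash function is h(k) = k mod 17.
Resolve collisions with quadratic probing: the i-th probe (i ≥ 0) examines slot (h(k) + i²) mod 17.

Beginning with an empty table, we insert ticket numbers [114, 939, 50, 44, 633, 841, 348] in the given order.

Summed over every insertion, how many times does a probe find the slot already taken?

114 hashes to 12; slot 12 is free → place at 12.
939 hashes to 4; slot 4 is free → place at 4.
50 hashes to 16; slot 16 is free → place at 16.
44 hashes to 10; slot 10 is free → place at 10.
633 hashes to 4; 4 taken → place at 5.
841 hashes to 8; slot 8 is free → place at 8.
348 hashes to 8; 8 taken → place at 9.
Table: [-, -, -, -, 939, 633, -, -, 841, 348, 44, -, 114, -, -, -, 50]

2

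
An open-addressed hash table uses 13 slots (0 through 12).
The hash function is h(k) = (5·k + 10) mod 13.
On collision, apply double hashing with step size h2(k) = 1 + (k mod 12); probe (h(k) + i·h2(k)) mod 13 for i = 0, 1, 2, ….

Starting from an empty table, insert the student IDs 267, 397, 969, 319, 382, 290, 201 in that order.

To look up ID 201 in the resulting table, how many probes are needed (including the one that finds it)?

267 hashes to 6; slot 6 is free → place at 6.
397 hashes to 6, h2=2; 6 taken → place at 8.
969 hashes to 6, h2=10; 6 taken → place at 3.
319 hashes to 6, h2=8; 6 taken → place at 1.
382 hashes to 9; slot 9 is free → place at 9.
290 hashes to 4; slot 4 is free → place at 4.
201 hashes to 1, h2=10; 1 taken → place at 11.
Table: [∅, 319, ∅, 969, 290, ∅, 267, ∅, 397, 382, ∅, 201, ∅]
Lookup 201: h=1, h2=10, probe 1,11 → found at 11.

2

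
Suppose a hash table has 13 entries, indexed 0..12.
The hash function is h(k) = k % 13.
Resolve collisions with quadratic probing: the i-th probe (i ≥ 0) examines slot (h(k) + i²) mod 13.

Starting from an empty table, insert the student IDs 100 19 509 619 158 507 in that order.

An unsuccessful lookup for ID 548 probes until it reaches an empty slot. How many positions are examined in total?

100 hashes to 9; slot 9 is free => place at 9.
19 hashes to 6; slot 6 is free => place at 6.
509 hashes to 2; slot 2 is free => place at 2.
619 hashes to 8; slot 8 is free => place at 8.
158 hashes to 2; 2 taken => place at 3.
507 hashes to 0; slot 0 is free => place at 0.
Table: [507, _, 509, 158, _, _, 19, _, 619, 100, _, _, _]
Lookup 548: h=2, probe 2,3,6,11 → slot 11 empty, not found.

4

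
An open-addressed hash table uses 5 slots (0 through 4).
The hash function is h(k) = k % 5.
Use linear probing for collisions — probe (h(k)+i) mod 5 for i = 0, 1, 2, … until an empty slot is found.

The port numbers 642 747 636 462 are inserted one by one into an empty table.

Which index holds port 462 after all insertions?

642 hashes to 2; slot 2 is free → place at 2.
747 hashes to 2; 2 taken → place at 3.
636 hashes to 1; slot 1 is free → place at 1.
462 hashes to 2; 2,3 taken → place at 4.
Table: [—, 636, 642, 747, 462]

4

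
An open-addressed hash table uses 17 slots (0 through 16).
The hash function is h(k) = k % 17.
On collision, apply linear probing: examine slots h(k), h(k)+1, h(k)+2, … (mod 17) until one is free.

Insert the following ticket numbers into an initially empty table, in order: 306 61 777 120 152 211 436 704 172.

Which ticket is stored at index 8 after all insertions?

704

306: h=0 -> slot 0
61: h=10 -> slot 10
777: h=12 -> slot 12
120: h=1 -> slot 1
152: h=16 -> slot 16
211: h=7 -> slot 7
436: h=11 -> slot 11
704: h=7, probe 7,8 -> slot 8
172: h=2 -> slot 2
Table: [306, 120, 172, —, —, —, —, 211, 704, —, 61, 436, 777, —, —, —, 152]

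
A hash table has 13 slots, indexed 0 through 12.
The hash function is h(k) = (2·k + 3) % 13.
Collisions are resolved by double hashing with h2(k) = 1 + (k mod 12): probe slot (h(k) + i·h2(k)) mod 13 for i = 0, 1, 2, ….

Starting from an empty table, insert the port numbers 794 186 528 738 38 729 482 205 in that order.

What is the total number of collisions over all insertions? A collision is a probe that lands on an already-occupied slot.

3

794 hashes to 5; slot 5 is free => place at 5.
186 hashes to 11; slot 11 is free => place at 11.
528 hashes to 6; slot 6 is free => place at 6.
738 hashes to 10; slot 10 is free => place at 10.
38 hashes to 1; slot 1 is free => place at 1.
729 hashes to 5, h2=10; 5 taken => place at 2.
482 hashes to 5, h2=3; 5 taken => place at 8.
205 hashes to 10, h2=2; 10 taken => place at 12.
Table: [., 38, 729, ., ., 794, 528, ., 482, ., 738, 186, 205]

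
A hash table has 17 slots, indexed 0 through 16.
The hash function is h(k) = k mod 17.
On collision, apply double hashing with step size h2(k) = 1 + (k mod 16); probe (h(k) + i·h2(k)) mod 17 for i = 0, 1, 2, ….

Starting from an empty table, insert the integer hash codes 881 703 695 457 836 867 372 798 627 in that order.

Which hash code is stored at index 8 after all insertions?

881 hashes to 14; slot 14 is free => place at 14.
703 hashes to 6; slot 6 is free => place at 6.
695 hashes to 15; slot 15 is free => place at 15.
457 hashes to 15, h2=10; 15 taken => place at 8.
836 hashes to 3; slot 3 is free => place at 3.
867 hashes to 0; slot 0 is free => place at 0.
372 hashes to 15, h2=5; 15,3,8 taken => place at 13.
798 hashes to 16; slot 16 is free => place at 16.
627 hashes to 15, h2=4; 15 taken => place at 2.
Table: [867, _, 627, 836, _, _, 703, _, 457, _, _, _, _, 372, 881, 695, 798]

457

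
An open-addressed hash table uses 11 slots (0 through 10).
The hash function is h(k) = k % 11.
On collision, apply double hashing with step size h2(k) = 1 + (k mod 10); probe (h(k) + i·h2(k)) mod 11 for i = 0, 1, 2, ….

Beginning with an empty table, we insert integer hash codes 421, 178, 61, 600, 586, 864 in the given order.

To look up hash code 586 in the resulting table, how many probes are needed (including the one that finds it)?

2

Insert 421: h=3, slot 3 empty → index 3.
Insert 178: h=2, slot 2 empty → index 2.
Insert 61: h=6, slot 6 empty → index 6.
Insert 600: h=6, h2=1, slot 6 occupied → index 7.
Insert 586: h=3, h2=7, slot 3 occupied → index 10.
Insert 864: h=6, h2=5, slot 6 occupied → index 0.
Table: [864, _, 178, 421, _, _, 61, 600, _, _, 586]
Lookup 586: h=3, h2=7, probe 3,10 → found at 10.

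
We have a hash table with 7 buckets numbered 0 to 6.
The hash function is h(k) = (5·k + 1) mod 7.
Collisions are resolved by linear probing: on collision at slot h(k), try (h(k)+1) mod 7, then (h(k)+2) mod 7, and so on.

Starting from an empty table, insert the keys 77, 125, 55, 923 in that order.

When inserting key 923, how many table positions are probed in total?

77: h=1 → slot 1
125: h=3 → slot 3
55: h=3, probe 3,4 → slot 4
923: h=3, probe 3,4,5 → slot 5
Table: [., 77, ., 125, 55, 923, .]

3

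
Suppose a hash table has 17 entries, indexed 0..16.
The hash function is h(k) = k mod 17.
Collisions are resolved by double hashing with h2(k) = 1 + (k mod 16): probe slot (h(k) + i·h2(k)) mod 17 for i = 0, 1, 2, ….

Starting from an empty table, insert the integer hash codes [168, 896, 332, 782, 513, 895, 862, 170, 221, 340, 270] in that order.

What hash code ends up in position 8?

340

168 hashes to 15; slot 15 is free → place at 15.
896 hashes to 12; slot 12 is free → place at 12.
332 hashes to 9; slot 9 is free → place at 9.
782 hashes to 0; slot 0 is free → place at 0.
513 hashes to 3; slot 3 is free → place at 3.
895 hashes to 11; slot 11 is free → place at 11.
862 hashes to 12, h2=15; 12 taken → place at 10.
170 hashes to 0, h2=11; 0,11 taken → place at 5.
221 hashes to 0, h2=14; 0 taken → place at 14.
340 hashes to 0, h2=5; 0,5,10,15,3 taken → place at 8.
270 hashes to 15, h2=15; 15 taken → place at 13.
Table: [782, ., ., 513, ., 170, ., ., 340, 332, 862, 895, 896, 270, 221, 168, .]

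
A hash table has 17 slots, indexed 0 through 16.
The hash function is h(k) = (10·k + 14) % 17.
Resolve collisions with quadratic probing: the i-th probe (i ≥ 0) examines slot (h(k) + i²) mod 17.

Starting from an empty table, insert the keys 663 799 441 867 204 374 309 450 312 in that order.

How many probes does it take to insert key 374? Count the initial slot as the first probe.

5

663: h=14 -> slot 14
799: h=14, probe 14,15 -> slot 15
441: h=4 -> slot 4
867: h=14, probe 14,15,1 -> slot 1
204: h=14, probe 14,15,1,6 -> slot 6
374: h=14, probe 14,15,1,6,13 -> slot 13
309: h=10 -> slot 10
450: h=9 -> slot 9
312: h=6, probe 6,7 -> slot 7
Table: [., 867, ., ., 441, ., 204, 312, ., 450, 309, ., ., 374, 663, 799, .]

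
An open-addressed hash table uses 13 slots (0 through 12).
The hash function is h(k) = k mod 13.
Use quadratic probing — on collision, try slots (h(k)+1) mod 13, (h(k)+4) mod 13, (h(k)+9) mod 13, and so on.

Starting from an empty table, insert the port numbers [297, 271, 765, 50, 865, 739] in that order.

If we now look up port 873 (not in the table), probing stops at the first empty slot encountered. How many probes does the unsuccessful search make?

2

297: h=11 → slot 11
271: h=11, probe 11,12 → slot 12
765: h=11, probe 11,12,2 → slot 2
50: h=11, probe 11,12,2,7 → slot 7
865: h=7, probe 7,8 → slot 8
739: h=11, probe 11,12,2,7,1 → slot 1
Table: [_, 739, 765, _, _, _, _, 50, 865, _, _, 297, 271]
Lookup 873: h=2, probe 2,3 → slot 3 empty, not found.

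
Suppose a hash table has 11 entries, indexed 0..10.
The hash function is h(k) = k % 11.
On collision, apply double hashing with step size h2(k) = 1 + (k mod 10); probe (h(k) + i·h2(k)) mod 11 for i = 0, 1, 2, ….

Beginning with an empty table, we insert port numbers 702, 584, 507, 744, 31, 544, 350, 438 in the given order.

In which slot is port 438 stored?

Insert 702: h=9, slot 9 empty -> index 9.
Insert 584: h=1, slot 1 empty -> index 1.
Insert 507: h=1, h2=8, slots 1,9 occupied -> index 6.
Insert 744: h=7, slot 7 empty -> index 7.
Insert 31: h=9, h2=2, slot 9 occupied -> index 0.
Insert 544: h=5, slot 5 empty -> index 5.
Insert 350: h=9, h2=1, slot 9 occupied -> index 10.
Insert 438: h=9, h2=9, slots 9,7,5 occupied -> index 3.
Table: [31, 584, ∅, 438, ∅, 544, 507, 744, ∅, 702, 350]

3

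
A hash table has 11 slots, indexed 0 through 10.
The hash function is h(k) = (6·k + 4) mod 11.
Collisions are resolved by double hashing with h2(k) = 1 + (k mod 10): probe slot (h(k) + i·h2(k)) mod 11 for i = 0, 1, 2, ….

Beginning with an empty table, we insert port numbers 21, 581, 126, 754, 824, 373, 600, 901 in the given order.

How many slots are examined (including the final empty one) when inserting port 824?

3

Insert 21: h=9, slot 9 empty -> index 9.
Insert 581: h=3, slot 3 empty -> index 3.
Insert 126: h=1, slot 1 empty -> index 1.
Insert 754: h=7, slot 7 empty -> index 7.
Insert 824: h=9, h2=5, slots 9,3 occupied -> index 8.
Insert 373: h=9, h2=4, slot 9 occupied -> index 2.
Insert 600: h=7, h2=1, slots 7,8,9 occupied -> index 10.
Insert 901: h=9, h2=2, slot 9 occupied -> index 0.
Table: [901, 126, 373, 581, _, _, _, 754, 824, 21, 600]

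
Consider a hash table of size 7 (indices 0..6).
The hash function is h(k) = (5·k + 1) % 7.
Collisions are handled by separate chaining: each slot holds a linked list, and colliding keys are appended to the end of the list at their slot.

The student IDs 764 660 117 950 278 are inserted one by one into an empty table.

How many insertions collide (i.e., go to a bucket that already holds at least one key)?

764 → bucket 6
660 → bucket 4
117 → bucket 5
950 → bucket 5 (collision)
278 → bucket 5 (collision)
Final buckets:
0: _
1: _
2: _
3: _
4: 660
5: 117 -> 950 -> 278
6: 764

2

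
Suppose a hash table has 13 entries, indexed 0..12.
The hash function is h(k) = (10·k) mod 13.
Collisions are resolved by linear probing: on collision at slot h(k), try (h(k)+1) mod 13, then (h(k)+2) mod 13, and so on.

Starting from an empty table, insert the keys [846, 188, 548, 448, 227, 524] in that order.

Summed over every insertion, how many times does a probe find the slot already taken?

4

846 hashes to 10; slot 10 is free -> place at 10.
188 hashes to 8; slot 8 is free -> place at 8.
548 hashes to 7; slot 7 is free -> place at 7.
448 hashes to 8; 8 taken -> place at 9.
227 hashes to 8; 8,9,10 taken -> place at 11.
524 hashes to 1; slot 1 is free -> place at 1.
Table: [∅, 524, ∅, ∅, ∅, ∅, ∅, 548, 188, 448, 846, 227, ∅]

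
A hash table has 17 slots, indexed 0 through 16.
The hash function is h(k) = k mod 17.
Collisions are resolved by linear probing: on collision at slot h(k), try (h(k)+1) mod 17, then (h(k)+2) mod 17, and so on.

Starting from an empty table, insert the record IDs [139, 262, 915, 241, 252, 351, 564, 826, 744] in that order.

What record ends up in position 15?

139: h=3 -> slot 3
262: h=7 -> slot 7
915: h=14 -> slot 14
241: h=3, probe 3,4 -> slot 4
252: h=14, probe 14,15 -> slot 15
351: h=11 -> slot 11
564: h=3, probe 3,4,5 -> slot 5
826: h=10 -> slot 10
744: h=13 -> slot 13
Table: [∅, ∅, ∅, 139, 241, 564, ∅, 262, ∅, ∅, 826, 351, ∅, 744, 915, 252, ∅]

252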